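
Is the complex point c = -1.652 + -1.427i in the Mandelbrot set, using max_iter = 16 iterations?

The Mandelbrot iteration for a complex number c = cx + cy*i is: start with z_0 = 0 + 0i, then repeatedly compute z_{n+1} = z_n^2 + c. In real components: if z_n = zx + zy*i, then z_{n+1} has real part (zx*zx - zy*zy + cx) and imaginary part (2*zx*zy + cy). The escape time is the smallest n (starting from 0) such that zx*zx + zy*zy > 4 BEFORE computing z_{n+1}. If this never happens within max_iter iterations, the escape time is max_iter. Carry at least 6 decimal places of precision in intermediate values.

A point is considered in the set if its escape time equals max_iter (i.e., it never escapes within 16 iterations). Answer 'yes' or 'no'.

z_0 = 0 + 0i, c = -1.6520 + -1.4270i
Iter 1: z = -1.6520 + -1.4270i, |z|^2 = 4.7654
Escaped at iteration 1

Answer: no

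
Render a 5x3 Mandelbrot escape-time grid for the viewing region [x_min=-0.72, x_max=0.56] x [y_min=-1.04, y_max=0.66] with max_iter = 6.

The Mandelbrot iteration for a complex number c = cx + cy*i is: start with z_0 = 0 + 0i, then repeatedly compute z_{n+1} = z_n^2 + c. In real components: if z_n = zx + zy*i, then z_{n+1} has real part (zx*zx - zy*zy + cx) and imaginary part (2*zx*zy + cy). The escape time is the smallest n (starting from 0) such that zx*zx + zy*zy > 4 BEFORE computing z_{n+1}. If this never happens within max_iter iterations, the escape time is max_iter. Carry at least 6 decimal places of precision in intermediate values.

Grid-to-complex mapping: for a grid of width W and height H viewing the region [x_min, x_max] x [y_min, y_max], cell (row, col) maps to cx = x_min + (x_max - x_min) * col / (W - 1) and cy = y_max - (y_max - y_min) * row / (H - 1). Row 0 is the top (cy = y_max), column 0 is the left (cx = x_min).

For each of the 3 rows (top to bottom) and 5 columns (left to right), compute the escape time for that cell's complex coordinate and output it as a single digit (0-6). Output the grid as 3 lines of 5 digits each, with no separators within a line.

(row=0, col=0): c = -0.7200 + 0.6600i → escape time 5
(row=0, col=1): c = -0.4000 + 0.6600i → escape time 6
(row=0, col=2): c = -0.0800 + 0.6600i → escape time 6
(row=0, col=3): c = 0.2400 + 0.6600i → escape time 6
(row=0, col=4): c = 0.5600 + 0.6600i → escape time 3
(row=1, col=0): c = -0.7200 + -0.1900i → escape time 6
(row=1, col=1): c = -0.4000 + -0.1900i → escape time 6
(row=1, col=2): c = -0.0800 + -0.1900i → escape time 6
(row=1, col=3): c = 0.2400 + -0.1900i → escape time 6
(row=1, col=4): c = 0.5600 + -0.1900i → escape time 4
(row=2, col=0): c = -0.7200 + -1.0400i → escape time 3
(row=2, col=1): c = -0.4000 + -1.0400i → escape time 4
(row=2, col=2): c = -0.0800 + -1.0400i → escape time 6
(row=2, col=3): c = 0.2400 + -1.0400i → escape time 3
(row=2, col=4): c = 0.5600 + -1.0400i → escape time 2

Answer: 56663
66664
34632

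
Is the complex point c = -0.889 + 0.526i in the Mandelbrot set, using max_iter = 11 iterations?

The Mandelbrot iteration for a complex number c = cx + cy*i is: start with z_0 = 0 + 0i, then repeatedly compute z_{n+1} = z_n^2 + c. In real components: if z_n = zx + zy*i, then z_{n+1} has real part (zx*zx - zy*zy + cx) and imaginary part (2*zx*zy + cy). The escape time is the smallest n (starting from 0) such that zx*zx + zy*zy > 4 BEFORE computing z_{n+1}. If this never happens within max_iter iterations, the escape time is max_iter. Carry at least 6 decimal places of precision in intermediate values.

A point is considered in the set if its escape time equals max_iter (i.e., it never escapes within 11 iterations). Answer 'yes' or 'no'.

z_0 = 0 + 0i, c = -0.8890 + 0.5260i
Iter 1: z = -0.8890 + 0.5260i, |z|^2 = 1.0670
Iter 2: z = -0.3754 + -0.4092i, |z|^2 = 0.3084
Iter 3: z = -0.9156 + 0.8332i, |z|^2 = 1.5325
Iter 4: z = -0.7450 + -0.9997i, |z|^2 = 1.5544
Iter 5: z = -1.3335 + 2.0155i, |z|^2 = 5.8406
Escaped at iteration 5

Answer: no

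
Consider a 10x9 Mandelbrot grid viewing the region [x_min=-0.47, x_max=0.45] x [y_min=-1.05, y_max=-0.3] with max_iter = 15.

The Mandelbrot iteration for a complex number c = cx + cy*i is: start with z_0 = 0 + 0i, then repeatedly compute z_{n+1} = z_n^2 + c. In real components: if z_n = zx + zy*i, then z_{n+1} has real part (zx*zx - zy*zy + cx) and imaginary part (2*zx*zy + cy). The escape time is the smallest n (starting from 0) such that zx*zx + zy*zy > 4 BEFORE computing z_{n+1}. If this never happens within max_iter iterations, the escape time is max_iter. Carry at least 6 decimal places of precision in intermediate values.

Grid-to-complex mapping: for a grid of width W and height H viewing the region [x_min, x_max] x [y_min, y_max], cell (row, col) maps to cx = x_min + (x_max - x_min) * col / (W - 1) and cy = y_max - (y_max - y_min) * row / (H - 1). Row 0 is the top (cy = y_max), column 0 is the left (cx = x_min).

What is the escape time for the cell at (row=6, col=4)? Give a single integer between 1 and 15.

Answer: 14

Derivation:
z_0 = 0 + 0i, c = -0.0611 + -0.8625i
Iter 1: z = -0.0611 + -0.8625i, |z|^2 = 0.7476
Iter 2: z = -0.8013 + -0.7571i, |z|^2 = 1.2152
Iter 3: z = 0.0078 + 0.3508i, |z|^2 = 0.1231
Iter 4: z = -0.1841 + -0.8571i, |z|^2 = 0.7684
Iter 5: z = -0.7618 + -0.5469i, |z|^2 = 0.8794
Iter 6: z = 0.2200 + -0.0292i, |z|^2 = 0.0493
Iter 7: z = -0.0136 + -0.8754i, |z|^2 = 0.7664
Iter 8: z = -0.8272 + -0.8388i, |z|^2 = 1.3878
Iter 9: z = -0.0804 + 0.5251i, |z|^2 = 0.2822
Iter 10: z = -0.3304 + -0.9469i, |z|^2 = 1.0059
Iter 11: z = -0.8486 + -0.2368i, |z|^2 = 0.7763
Iter 12: z = 0.6030 + -0.4606i, |z|^2 = 0.5758
Iter 13: z = 0.0904 + -1.4180i, |z|^2 = 2.0190
Iter 14: z = -2.0638 + -1.1188i, |z|^2 = 5.5109
Escaped at iteration 14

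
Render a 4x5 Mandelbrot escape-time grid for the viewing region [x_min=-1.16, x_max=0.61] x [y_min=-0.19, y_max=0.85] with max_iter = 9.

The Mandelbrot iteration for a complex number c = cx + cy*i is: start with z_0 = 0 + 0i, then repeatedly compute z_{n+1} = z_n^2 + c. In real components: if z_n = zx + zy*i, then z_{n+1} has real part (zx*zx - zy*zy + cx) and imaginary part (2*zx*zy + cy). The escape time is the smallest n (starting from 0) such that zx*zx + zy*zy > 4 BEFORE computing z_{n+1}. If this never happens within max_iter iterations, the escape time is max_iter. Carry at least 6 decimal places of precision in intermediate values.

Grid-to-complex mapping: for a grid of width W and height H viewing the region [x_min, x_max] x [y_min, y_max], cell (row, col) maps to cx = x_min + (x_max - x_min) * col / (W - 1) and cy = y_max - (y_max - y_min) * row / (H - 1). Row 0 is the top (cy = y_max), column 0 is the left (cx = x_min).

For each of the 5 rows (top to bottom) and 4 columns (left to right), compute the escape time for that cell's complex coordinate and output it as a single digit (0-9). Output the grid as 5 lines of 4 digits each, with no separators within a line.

Answer: 3493
4993
9994
9994
9994

Derivation:
(row=0, col=0): c = -1.1600 + 0.8500i → escape time 3
(row=0, col=1): c = -0.5700 + 0.8500i → escape time 4
(row=0, col=2): c = 0.0200 + 0.8500i → escape time 9
(row=0, col=3): c = 0.6100 + 0.8500i → escape time 3
(row=1, col=0): c = -1.1600 + 0.5900i → escape time 4
(row=1, col=1): c = -0.5700 + 0.5900i → escape time 9
(row=1, col=2): c = 0.0200 + 0.5900i → escape time 9
(row=1, col=3): c = 0.6100 + 0.5900i → escape time 3
(row=2, col=0): c = -1.1600 + 0.3300i → escape time 9
(row=2, col=1): c = -0.5700 + 0.3300i → escape time 9
(row=2, col=2): c = 0.0200 + 0.3300i → escape time 9
(row=2, col=3): c = 0.6100 + 0.3300i → escape time 4
(row=3, col=0): c = -1.1600 + 0.0700i → escape time 9
(row=3, col=1): c = -0.5700 + 0.0700i → escape time 9
(row=3, col=2): c = 0.0200 + 0.0700i → escape time 9
(row=3, col=3): c = 0.6100 + 0.0700i → escape time 4
(row=4, col=0): c = -1.1600 + -0.1900i → escape time 9
(row=4, col=1): c = -0.5700 + -0.1900i → escape time 9
(row=4, col=2): c = 0.0200 + -0.1900i → escape time 9
(row=4, col=3): c = 0.6100 + -0.1900i → escape time 4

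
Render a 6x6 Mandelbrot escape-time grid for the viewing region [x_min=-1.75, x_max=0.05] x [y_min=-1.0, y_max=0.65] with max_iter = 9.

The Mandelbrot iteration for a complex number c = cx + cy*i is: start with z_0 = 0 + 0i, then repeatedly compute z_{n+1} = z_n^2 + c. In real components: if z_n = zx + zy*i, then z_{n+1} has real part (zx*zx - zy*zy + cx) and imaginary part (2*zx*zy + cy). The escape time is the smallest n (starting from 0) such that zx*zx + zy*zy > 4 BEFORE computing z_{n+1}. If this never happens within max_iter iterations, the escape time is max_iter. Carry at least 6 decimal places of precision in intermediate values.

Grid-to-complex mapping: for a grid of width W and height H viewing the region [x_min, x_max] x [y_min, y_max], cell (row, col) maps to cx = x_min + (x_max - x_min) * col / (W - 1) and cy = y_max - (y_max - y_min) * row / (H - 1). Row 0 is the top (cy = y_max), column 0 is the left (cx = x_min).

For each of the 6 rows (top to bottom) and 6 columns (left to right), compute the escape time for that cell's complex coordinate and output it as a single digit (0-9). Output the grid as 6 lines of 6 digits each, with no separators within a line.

(row=0, col=0): c = -1.7500 + 0.6500i → escape time 3
(row=0, col=1): c = -1.3900 + 0.6500i → escape time 3
(row=0, col=2): c = -1.0300 + 0.6500i → escape time 4
(row=0, col=3): c = -0.6700 + 0.6500i → escape time 6
(row=0, col=4): c = -0.3100 + 0.6500i → escape time 9
(row=0, col=5): c = 0.0500 + 0.6500i → escape time 9
(row=1, col=0): c = -1.7500 + 0.3200i → escape time 4
(row=1, col=1): c = -1.3900 + 0.3200i → escape time 5
(row=1, col=2): c = -1.0300 + 0.3200i → escape time 9
(row=1, col=3): c = -0.6700 + 0.3200i → escape time 9
(row=1, col=4): c = -0.3100 + 0.3200i → escape time 9
(row=1, col=5): c = 0.0500 + 0.3200i → escape time 9
(row=2, col=0): c = -1.7500 + -0.0100i → escape time 9
(row=2, col=1): c = -1.3900 + -0.0100i → escape time 9
(row=2, col=2): c = -1.0300 + -0.0100i → escape time 9
(row=2, col=3): c = -0.6700 + -0.0100i → escape time 9
(row=2, col=4): c = -0.3100 + -0.0100i → escape time 9
(row=2, col=5): c = 0.0500 + -0.0100i → escape time 9
(row=3, col=0): c = -1.7500 + -0.3400i → escape time 4
(row=3, col=1): c = -1.3900 + -0.3400i → escape time 5
(row=3, col=2): c = -1.0300 + -0.3400i → escape time 9
(row=3, col=3): c = -0.6700 + -0.3400i → escape time 9
(row=3, col=4): c = -0.3100 + -0.3400i → escape time 9
(row=3, col=5): c = 0.0500 + -0.3400i → escape time 9
(row=4, col=0): c = -1.7500 + -0.6700i → escape time 3
(row=4, col=1): c = -1.3900 + -0.6700i → escape time 3
(row=4, col=2): c = -1.0300 + -0.6700i → escape time 4
(row=4, col=3): c = -0.6700 + -0.6700i → escape time 6
(row=4, col=4): c = -0.3100 + -0.6700i → escape time 9
(row=4, col=5): c = 0.0500 + -0.6700i → escape time 9
(row=5, col=0): c = -1.7500 + -1.0000i → escape time 1
(row=5, col=1): c = -1.3900 + -1.0000i → escape time 3
(row=5, col=2): c = -1.0300 + -1.0000i → escape time 3
(row=5, col=3): c = -0.6700 + -1.0000i → escape time 4
(row=5, col=4): c = -0.3100 + -1.0000i → escape time 5
(row=5, col=5): c = 0.0500 + -1.0000i → escape time 5

Answer: 334699
459999
999999
459999
334699
133455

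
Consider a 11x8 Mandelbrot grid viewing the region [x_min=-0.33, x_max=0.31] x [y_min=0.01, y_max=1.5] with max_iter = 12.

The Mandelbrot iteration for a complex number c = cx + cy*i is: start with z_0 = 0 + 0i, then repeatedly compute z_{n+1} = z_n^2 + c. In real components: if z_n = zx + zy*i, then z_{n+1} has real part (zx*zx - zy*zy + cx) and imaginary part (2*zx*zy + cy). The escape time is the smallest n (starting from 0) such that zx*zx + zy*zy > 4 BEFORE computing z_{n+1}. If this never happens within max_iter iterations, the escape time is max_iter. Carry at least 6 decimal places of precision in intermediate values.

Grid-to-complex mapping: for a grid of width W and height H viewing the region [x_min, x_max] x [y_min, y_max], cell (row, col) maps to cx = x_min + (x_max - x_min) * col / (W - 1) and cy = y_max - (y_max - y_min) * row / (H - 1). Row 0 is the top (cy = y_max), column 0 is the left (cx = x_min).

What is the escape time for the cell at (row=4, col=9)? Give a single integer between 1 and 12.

z_0 = 0 + 0i, c = 0.2460 + 0.6486i
Iter 1: z = 0.2460 + 0.6486i, |z|^2 = 0.4812
Iter 2: z = -0.1141 + 0.9677i, |z|^2 = 0.9494
Iter 3: z = -0.6774 + 0.4277i, |z|^2 = 0.6417
Iter 4: z = 0.5219 + 0.0692i, |z|^2 = 0.2772
Iter 5: z = 0.5136 + 0.7208i, |z|^2 = 0.7833
Iter 6: z = -0.0097 + 1.3889i, |z|^2 = 1.9292
Iter 7: z = -1.6830 + 0.6215i, |z|^2 = 3.2188
Iter 8: z = 2.6923 + -1.4435i, |z|^2 = 9.3319
Escaped at iteration 8

Answer: 8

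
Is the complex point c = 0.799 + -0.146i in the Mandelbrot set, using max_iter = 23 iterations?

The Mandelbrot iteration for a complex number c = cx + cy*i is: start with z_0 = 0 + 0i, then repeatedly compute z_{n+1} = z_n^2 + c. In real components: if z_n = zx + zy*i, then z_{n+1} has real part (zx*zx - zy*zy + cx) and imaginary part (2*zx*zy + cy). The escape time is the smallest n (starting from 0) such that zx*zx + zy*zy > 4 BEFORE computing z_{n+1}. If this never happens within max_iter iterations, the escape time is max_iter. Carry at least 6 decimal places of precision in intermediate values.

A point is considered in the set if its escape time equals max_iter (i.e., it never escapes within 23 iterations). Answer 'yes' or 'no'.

z_0 = 0 + 0i, c = 0.7990 + -0.1460i
Iter 1: z = 0.7990 + -0.1460i, |z|^2 = 0.6597
Iter 2: z = 1.4161 + -0.3793i, |z|^2 = 2.1492
Iter 3: z = 2.6604 + -1.2203i, |z|^2 = 8.5669
Escaped at iteration 3

Answer: no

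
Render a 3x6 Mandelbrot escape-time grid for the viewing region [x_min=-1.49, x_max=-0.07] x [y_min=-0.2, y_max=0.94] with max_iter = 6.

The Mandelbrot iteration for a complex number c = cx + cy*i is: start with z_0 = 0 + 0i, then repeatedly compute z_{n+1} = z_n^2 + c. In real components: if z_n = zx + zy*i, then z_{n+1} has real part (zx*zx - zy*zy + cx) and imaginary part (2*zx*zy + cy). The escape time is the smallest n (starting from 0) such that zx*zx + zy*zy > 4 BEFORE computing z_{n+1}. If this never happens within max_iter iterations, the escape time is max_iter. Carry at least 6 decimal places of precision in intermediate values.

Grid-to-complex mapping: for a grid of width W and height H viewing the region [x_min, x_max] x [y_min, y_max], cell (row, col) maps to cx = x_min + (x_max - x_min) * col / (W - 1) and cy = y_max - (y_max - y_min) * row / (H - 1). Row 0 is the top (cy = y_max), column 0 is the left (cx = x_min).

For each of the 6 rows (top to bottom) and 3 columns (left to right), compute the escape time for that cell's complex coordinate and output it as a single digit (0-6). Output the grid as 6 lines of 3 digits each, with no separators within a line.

(row=0, col=0): c = -1.4900 + 0.9400i → escape time 3
(row=0, col=1): c = -0.7800 + 0.9400i → escape time 3
(row=0, col=2): c = -0.0700 + 0.9400i → escape time 6
(row=1, col=0): c = -1.4900 + 0.7120i → escape time 3
(row=1, col=1): c = -0.7800 + 0.7120i → escape time 4
(row=1, col=2): c = -0.0700 + 0.7120i → escape time 6
(row=2, col=0): c = -1.4900 + 0.4840i → escape time 3
(row=2, col=1): c = -0.7800 + 0.4840i → escape time 6
(row=2, col=2): c = -0.0700 + 0.4840i → escape time 6
(row=3, col=0): c = -1.4900 + 0.2560i → escape time 5
(row=3, col=1): c = -0.7800 + 0.2560i → escape time 6
(row=3, col=2): c = -0.0700 + 0.2560i → escape time 6
(row=4, col=0): c = -1.4900 + 0.0280i → escape time 6
(row=4, col=1): c = -0.7800 + 0.0280i → escape time 6
(row=4, col=2): c = -0.0700 + 0.0280i → escape time 6
(row=5, col=0): c = -1.4900 + -0.2000i → escape time 5
(row=5, col=1): c = -0.7800 + -0.2000i → escape time 6
(row=5, col=2): c = -0.0700 + -0.2000i → escape time 6

Answer: 336
346
366
566
666
566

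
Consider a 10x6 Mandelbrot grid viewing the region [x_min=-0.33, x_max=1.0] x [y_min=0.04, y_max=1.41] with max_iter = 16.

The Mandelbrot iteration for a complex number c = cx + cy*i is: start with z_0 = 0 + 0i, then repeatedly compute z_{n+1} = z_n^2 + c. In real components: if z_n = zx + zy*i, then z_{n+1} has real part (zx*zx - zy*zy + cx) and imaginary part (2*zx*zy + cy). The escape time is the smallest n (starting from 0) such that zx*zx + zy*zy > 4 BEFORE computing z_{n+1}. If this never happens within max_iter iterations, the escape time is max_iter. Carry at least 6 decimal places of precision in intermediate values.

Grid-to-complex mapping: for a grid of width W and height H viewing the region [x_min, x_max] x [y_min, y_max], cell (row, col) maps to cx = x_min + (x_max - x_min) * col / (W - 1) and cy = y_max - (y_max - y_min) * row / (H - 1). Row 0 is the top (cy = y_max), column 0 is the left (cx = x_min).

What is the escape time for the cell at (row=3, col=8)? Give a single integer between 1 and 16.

z_0 = 0 + 0i, c = 0.8522 + 0.5880i
Iter 1: z = 0.8522 + 0.5880i, |z|^2 = 1.0720
Iter 2: z = 1.2328 + 1.5902i, |z|^2 = 4.0485
Escaped at iteration 2

Answer: 2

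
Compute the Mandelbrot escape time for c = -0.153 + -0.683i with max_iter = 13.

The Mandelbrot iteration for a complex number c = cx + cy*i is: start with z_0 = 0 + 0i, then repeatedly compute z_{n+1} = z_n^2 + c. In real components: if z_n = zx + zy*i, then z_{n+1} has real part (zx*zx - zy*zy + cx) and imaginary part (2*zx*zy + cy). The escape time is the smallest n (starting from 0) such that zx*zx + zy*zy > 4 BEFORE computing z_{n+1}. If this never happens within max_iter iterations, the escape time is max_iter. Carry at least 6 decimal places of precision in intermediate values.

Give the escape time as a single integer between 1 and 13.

z_0 = 0 + 0i, c = -0.1530 + -0.6830i
Iter 1: z = -0.1530 + -0.6830i, |z|^2 = 0.4899
Iter 2: z = -0.5961 + -0.4740i, |z|^2 = 0.5800
Iter 3: z = -0.0224 + -0.1179i, |z|^2 = 0.0144
Iter 4: z = -0.1664 + -0.6777i, |z|^2 = 0.4870
Iter 5: z = -0.5846 + -0.4574i, |z|^2 = 0.5510
Iter 6: z = -0.0205 + -0.1481i, |z|^2 = 0.0224
Iter 7: z = -0.1745 + -0.6769i, |z|^2 = 0.4887
Iter 8: z = -0.5808 + -0.4467i, |z|^2 = 0.5369
Iter 9: z = -0.0153 + -0.1641i, |z|^2 = 0.0272
Iter 10: z = -0.1797 + -0.6780i, |z|^2 = 0.4920
Iter 11: z = -0.5804 + -0.4393i, |z|^2 = 0.5299
Iter 12: z = -0.0092 + -0.1730i, |z|^2 = 0.0300

Answer: 13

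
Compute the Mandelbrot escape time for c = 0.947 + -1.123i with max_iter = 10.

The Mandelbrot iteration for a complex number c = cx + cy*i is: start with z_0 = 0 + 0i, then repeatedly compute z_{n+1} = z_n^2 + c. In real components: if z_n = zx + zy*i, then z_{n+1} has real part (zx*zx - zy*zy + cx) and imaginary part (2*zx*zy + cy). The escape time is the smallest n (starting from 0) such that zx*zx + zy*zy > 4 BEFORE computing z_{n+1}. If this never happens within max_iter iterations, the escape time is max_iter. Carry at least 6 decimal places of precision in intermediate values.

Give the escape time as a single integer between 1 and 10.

Answer: 2

Derivation:
z_0 = 0 + 0i, c = 0.9470 + -1.1230i
Iter 1: z = 0.9470 + -1.1230i, |z|^2 = 2.1579
Iter 2: z = 0.5827 + -3.2500i, |z|^2 = 10.9018
Escaped at iteration 2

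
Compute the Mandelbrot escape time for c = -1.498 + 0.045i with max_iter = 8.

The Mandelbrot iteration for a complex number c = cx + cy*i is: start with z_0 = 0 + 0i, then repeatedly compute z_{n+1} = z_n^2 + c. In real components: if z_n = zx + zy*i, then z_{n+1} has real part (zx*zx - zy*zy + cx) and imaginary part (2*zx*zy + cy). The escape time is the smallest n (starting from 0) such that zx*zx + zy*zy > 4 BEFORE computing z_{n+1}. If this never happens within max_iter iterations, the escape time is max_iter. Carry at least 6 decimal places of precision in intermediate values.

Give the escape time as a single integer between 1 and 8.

Answer: 8

Derivation:
z_0 = 0 + 0i, c = -1.4980 + 0.0450i
Iter 1: z = -1.4980 + 0.0450i, |z|^2 = 2.2460
Iter 2: z = 0.7440 + -0.0898i, |z|^2 = 0.5616
Iter 3: z = -0.9526 + -0.0886i, |z|^2 = 0.9152
Iter 4: z = -0.5985 + 0.2139i, |z|^2 = 0.4039
Iter 5: z = -1.1856 + -0.2110i, |z|^2 = 1.4501
Iter 6: z = -0.1370 + 0.5453i, |z|^2 = 0.3162
Iter 7: z = -1.7766 + -0.1044i, |z|^2 = 3.1673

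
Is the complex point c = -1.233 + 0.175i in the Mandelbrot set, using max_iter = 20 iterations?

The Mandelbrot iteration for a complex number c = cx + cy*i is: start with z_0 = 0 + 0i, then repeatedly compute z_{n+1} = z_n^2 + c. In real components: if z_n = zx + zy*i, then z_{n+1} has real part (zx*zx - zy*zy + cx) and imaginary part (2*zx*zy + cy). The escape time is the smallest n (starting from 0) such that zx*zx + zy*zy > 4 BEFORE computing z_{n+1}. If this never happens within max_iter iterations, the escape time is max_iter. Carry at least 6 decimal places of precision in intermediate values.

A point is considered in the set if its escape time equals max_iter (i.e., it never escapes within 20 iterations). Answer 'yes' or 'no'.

Answer: yes

Derivation:
z_0 = 0 + 0i, c = -1.2330 + 0.1750i
Iter 1: z = -1.2330 + 0.1750i, |z|^2 = 1.5509
Iter 2: z = 0.2567 + -0.2566i, |z|^2 = 0.1317
Iter 3: z = -1.2329 + 0.0433i, |z|^2 = 1.5220
Iter 4: z = 0.2853 + 0.0682i, |z|^2 = 0.0860
Iter 5: z = -1.1563 + 0.2139i, |z|^2 = 1.3827
Iter 6: z = 0.0582 + -0.3197i, |z|^2 = 0.1056
Iter 7: z = -1.3318 + 0.1378i, |z|^2 = 1.7927
Iter 8: z = 0.5218 + -0.1920i, |z|^2 = 0.3091
Iter 9: z = -0.9976 + -0.0254i, |z|^2 = 0.9959
Iter 10: z = -0.2384 + 0.2256i, |z|^2 = 0.1077
Iter 11: z = -1.2271 + 0.0675i, |z|^2 = 1.5103
Iter 12: z = 0.2682 + 0.0095i, |z|^2 = 0.0720
Iter 13: z = -1.1612 + 0.1801i, |z|^2 = 1.3808
Iter 14: z = 0.0829 + -0.2432i, |z|^2 = 0.0660
Iter 15: z = -1.2853 + 0.1347i, |z|^2 = 1.6700
Iter 16: z = 0.4008 + -0.1712i, |z|^2 = 0.1899
Iter 17: z = -1.1017 + 0.0378i, |z|^2 = 1.2151
Iter 18: z = -0.0207 + 0.0917i, |z|^2 = 0.0088
Iter 19: z = -1.2410 + 0.1712i, |z|^2 = 1.5693
Did not escape in 20 iterations → in set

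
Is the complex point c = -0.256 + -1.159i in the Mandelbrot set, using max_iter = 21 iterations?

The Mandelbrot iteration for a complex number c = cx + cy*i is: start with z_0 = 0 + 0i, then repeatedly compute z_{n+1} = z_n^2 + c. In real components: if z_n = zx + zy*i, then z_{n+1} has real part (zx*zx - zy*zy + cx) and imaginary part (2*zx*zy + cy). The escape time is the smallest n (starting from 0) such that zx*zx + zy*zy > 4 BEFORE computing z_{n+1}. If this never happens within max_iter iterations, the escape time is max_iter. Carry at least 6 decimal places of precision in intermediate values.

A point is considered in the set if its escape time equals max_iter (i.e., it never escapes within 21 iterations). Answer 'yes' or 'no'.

z_0 = 0 + 0i, c = -0.2560 + -1.1590i
Iter 1: z = -0.2560 + -1.1590i, |z|^2 = 1.4088
Iter 2: z = -1.5337 + -0.5656i, |z|^2 = 2.6723
Iter 3: z = 1.7765 + 0.5759i, |z|^2 = 3.4876
Iter 4: z = 2.5682 + 0.8873i, |z|^2 = 7.3828
Escaped at iteration 4

Answer: no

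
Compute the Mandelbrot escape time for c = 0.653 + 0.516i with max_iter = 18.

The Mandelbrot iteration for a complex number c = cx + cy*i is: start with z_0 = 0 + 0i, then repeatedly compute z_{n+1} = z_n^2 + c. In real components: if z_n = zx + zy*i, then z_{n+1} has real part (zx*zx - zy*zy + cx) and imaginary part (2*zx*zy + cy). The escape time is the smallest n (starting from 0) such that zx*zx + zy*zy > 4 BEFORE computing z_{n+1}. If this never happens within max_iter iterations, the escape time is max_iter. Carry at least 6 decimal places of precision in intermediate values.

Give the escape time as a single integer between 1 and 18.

z_0 = 0 + 0i, c = 0.6530 + 0.5160i
Iter 1: z = 0.6530 + 0.5160i, |z|^2 = 0.6927
Iter 2: z = 0.8132 + 1.1899i, |z|^2 = 2.0771
Iter 3: z = -0.1016 + 2.4511i, |z|^2 = 6.0184
Escaped at iteration 3

Answer: 3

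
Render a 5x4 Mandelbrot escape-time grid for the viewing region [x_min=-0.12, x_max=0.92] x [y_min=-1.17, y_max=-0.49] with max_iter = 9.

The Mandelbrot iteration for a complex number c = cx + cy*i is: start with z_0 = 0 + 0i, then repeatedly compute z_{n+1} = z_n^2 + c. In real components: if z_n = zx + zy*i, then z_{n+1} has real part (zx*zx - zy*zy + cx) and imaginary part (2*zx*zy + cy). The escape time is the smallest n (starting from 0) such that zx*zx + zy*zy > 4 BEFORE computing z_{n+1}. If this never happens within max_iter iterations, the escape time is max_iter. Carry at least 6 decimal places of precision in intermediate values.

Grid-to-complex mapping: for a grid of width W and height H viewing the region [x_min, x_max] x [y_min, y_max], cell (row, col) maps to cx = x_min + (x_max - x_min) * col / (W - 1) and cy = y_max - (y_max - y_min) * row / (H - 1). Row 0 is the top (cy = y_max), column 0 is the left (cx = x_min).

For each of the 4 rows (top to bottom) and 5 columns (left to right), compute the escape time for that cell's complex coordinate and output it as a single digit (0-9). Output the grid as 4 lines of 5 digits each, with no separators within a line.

(row=0, col=0): c = -0.1200 + -0.4900i → escape time 9
(row=0, col=1): c = 0.1400 + -0.4900i → escape time 9
(row=0, col=2): c = 0.4000 + -0.4900i → escape time 7
(row=0, col=3): c = 0.6600 + -0.4900i → escape time 3
(row=0, col=4): c = 0.9200 + -0.4900i → escape time 2
(row=1, col=0): c = -0.1200 + -0.7167i → escape time 9
(row=1, col=1): c = 0.1400 + -0.7167i → escape time 7
(row=1, col=2): c = 0.4000 + -0.7167i → escape time 5
(row=1, col=3): c = 0.6600 + -0.7167i → escape time 3
(row=1, col=4): c = 0.9200 + -0.7167i → escape time 2
(row=2, col=0): c = -0.1200 + -0.9433i → escape time 9
(row=2, col=1): c = 0.1400 + -0.9433i → escape time 4
(row=2, col=2): c = 0.4000 + -0.9433i → escape time 3
(row=2, col=3): c = 0.6600 + -0.9433i → escape time 2
(row=2, col=4): c = 0.9200 + -0.9433i → escape time 2
(row=3, col=0): c = -0.1200 + -1.1700i → escape time 4
(row=3, col=1): c = 0.1400 + -1.1700i → escape time 3
(row=3, col=2): c = 0.4000 + -1.1700i → escape time 2
(row=3, col=3): c = 0.6600 + -1.1700i → escape time 2
(row=3, col=4): c = 0.9200 + -1.1700i → escape time 2

Answer: 99732
97532
94322
43222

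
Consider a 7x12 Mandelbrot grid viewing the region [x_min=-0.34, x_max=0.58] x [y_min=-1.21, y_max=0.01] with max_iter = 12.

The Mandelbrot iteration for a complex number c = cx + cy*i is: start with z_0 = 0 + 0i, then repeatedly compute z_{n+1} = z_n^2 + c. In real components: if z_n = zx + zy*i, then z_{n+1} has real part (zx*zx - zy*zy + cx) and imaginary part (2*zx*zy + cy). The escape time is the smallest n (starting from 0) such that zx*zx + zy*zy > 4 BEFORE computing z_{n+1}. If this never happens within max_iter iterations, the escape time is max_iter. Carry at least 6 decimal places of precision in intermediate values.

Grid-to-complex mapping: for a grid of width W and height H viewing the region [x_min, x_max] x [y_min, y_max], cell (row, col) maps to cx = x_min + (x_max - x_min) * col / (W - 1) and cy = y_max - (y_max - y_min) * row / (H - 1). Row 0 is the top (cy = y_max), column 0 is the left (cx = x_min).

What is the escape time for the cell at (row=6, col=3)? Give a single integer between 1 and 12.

z_0 = 0 + 0i, c = 0.1200 + -0.6555i
Iter 1: z = 0.1200 + -0.6555i, |z|^2 = 0.4440
Iter 2: z = -0.2952 + -0.8128i, |z|^2 = 0.7477
Iter 3: z = -0.4534 + -0.1756i, |z|^2 = 0.2364
Iter 4: z = 0.2948 + -0.4962i, |z|^2 = 0.3331
Iter 5: z = -0.0394 + -0.9480i, |z|^2 = 0.9003
Iter 6: z = -0.7772 + -0.5808i, |z|^2 = 0.9414
Iter 7: z = 0.3867 + 0.2474i, |z|^2 = 0.2107
Iter 8: z = 0.2083 + -0.4642i, |z|^2 = 0.2589
Iter 9: z = -0.0521 + -0.8488i, |z|^2 = 0.7233
Iter 10: z = -0.5978 + -0.5671i, |z|^2 = 0.6790
Iter 11: z = 0.1558 + 0.0226i, |z|^2 = 0.0248

Answer: 12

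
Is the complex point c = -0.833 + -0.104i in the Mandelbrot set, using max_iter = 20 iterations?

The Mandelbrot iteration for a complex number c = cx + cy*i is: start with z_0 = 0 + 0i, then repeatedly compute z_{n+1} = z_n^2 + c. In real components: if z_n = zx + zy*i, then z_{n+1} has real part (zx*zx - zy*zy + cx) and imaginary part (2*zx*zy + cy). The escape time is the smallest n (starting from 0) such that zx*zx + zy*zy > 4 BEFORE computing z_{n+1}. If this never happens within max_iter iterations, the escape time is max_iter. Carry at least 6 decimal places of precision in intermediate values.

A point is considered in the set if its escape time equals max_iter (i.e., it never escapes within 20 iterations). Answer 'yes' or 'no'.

Answer: yes

Derivation:
z_0 = 0 + 0i, c = -0.8330 + -0.1040i
Iter 1: z = -0.8330 + -0.1040i, |z|^2 = 0.7047
Iter 2: z = -0.1499 + 0.0693i, |z|^2 = 0.0273
Iter 3: z = -0.8153 + -0.1248i, |z|^2 = 0.6803
Iter 4: z = -0.1838 + 0.0995i, |z|^2 = 0.0437
Iter 5: z = -0.8091 + -0.1406i, |z|^2 = 0.6744
Iter 6: z = -0.1981 + 0.1235i, |z|^2 = 0.0545
Iter 7: z = -0.8090 + -0.1529i, |z|^2 = 0.6779
Iter 8: z = -0.2019 + 0.1434i, |z|^2 = 0.0613
Iter 9: z = -0.8128 + -0.1619i, |z|^2 = 0.6869
Iter 10: z = -0.1986 + 0.1592i, |z|^2 = 0.0648
Iter 11: z = -0.8189 + -0.1672i, |z|^2 = 0.6986
Iter 12: z = -0.1903 + 0.1699i, |z|^2 = 0.0651
Iter 13: z = -0.8256 + -0.1687i, |z|^2 = 0.7101
Iter 14: z = -0.1798 + 0.1745i, |z|^2 = 0.0628
Iter 15: z = -0.8311 + -0.1668i, |z|^2 = 0.7186
Iter 16: z = -0.1700 + 0.1732i, |z|^2 = 0.0589
Iter 17: z = -0.8341 + -0.1629i, |z|^2 = 0.7222
Iter 18: z = -0.1638 + 0.1677i, |z|^2 = 0.0550
Iter 19: z = -0.8343 + -0.1590i, |z|^2 = 0.7213
Did not escape in 20 iterations → in set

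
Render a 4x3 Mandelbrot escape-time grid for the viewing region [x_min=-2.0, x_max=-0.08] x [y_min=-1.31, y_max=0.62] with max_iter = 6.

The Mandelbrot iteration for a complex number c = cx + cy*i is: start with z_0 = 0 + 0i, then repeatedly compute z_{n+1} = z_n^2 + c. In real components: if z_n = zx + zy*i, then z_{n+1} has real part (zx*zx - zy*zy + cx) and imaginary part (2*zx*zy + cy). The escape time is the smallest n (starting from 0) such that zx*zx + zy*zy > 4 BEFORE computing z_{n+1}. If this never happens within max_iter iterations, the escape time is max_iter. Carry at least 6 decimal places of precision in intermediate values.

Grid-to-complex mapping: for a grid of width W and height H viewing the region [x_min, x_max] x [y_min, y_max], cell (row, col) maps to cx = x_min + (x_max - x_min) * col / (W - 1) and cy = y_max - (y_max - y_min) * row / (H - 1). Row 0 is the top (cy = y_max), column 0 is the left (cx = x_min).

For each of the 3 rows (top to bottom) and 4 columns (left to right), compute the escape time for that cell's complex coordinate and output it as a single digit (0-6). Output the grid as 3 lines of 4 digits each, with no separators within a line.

(row=0, col=0): c = -2.0000 + 0.6200i → escape time 1
(row=0, col=1): c = -1.3600 + 0.6200i → escape time 3
(row=0, col=2): c = -0.7200 + 0.6200i → escape time 6
(row=0, col=3): c = -0.0800 + 0.6200i → escape time 6
(row=1, col=0): c = -2.0000 + -0.3450i → escape time 1
(row=1, col=1): c = -1.3600 + -0.3450i → escape time 6
(row=1, col=2): c = -0.7200 + -0.3450i → escape time 6
(row=1, col=3): c = -0.0800 + -0.3450i → escape time 6
(row=2, col=0): c = -2.0000 + -1.3100i → escape time 1
(row=2, col=1): c = -1.3600 + -1.3100i → escape time 2
(row=2, col=2): c = -0.7200 + -1.3100i → escape time 2
(row=2, col=3): c = -0.0800 + -1.3100i → escape time 2

Answer: 1366
1666
1222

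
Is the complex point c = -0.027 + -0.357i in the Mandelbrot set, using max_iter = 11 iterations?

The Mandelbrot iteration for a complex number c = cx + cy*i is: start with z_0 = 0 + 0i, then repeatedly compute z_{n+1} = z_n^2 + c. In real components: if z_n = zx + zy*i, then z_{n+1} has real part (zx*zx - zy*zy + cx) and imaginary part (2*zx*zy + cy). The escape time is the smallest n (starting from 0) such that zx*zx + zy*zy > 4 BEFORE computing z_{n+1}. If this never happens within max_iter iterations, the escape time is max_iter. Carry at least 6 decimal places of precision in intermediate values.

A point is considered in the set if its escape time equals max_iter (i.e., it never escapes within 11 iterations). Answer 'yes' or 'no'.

Answer: yes

Derivation:
z_0 = 0 + 0i, c = -0.0270 + -0.3570i
Iter 1: z = -0.0270 + -0.3570i, |z|^2 = 0.1282
Iter 2: z = -0.1537 + -0.3377i, |z|^2 = 0.1377
Iter 3: z = -0.1174 + -0.2532i, |z|^2 = 0.0779
Iter 4: z = -0.0773 + -0.2975i, |z|^2 = 0.0945
Iter 5: z = -0.1096 + -0.3110i, |z|^2 = 0.1087
Iter 6: z = -0.1117 + -0.2889i, |z|^2 = 0.0959
Iter 7: z = -0.0980 + -0.2925i, |z|^2 = 0.0951
Iter 8: z = -0.1029 + -0.2997i, |z|^2 = 0.1004
Iter 9: z = -0.1062 + -0.2953i, |z|^2 = 0.0985
Iter 10: z = -0.1029 + -0.2943i, |z|^2 = 0.0972
Did not escape in 11 iterations → in set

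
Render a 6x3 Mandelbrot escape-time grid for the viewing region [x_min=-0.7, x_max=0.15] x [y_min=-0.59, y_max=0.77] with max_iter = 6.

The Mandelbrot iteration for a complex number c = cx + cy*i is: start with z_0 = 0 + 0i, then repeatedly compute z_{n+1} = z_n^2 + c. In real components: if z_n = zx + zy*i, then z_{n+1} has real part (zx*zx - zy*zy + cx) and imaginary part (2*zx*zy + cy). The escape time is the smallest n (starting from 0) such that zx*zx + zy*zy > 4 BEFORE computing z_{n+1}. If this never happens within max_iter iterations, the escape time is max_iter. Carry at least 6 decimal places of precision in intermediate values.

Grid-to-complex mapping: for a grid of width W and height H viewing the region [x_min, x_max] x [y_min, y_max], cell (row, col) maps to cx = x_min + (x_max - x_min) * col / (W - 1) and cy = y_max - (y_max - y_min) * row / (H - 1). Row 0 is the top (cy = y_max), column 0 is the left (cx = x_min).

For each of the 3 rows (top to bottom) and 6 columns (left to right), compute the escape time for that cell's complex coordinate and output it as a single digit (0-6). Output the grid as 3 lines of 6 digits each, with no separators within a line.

(row=0, col=0): c = -0.7000 + 0.7700i → escape time 4
(row=0, col=1): c = -0.5300 + 0.7700i → escape time 6
(row=0, col=2): c = -0.3600 + 0.7700i → escape time 6
(row=0, col=3): c = -0.1900 + 0.7700i → escape time 6
(row=0, col=4): c = -0.0200 + 0.7700i → escape time 6
(row=0, col=5): c = 0.1500 + 0.7700i → escape time 6
(row=1, col=0): c = -0.7000 + 0.0900i → escape time 6
(row=1, col=1): c = -0.5300 + 0.0900i → escape time 6
(row=1, col=2): c = -0.3600 + 0.0900i → escape time 6
(row=1, col=3): c = -0.1900 + 0.0900i → escape time 6
(row=1, col=4): c = -0.0200 + 0.0900i → escape time 6
(row=1, col=5): c = 0.1500 + 0.0900i → escape time 6
(row=2, col=0): c = -0.7000 + -0.5900i → escape time 6
(row=2, col=1): c = -0.5300 + -0.5900i → escape time 6
(row=2, col=2): c = -0.3600 + -0.5900i → escape time 6
(row=2, col=3): c = -0.1900 + -0.5900i → escape time 6
(row=2, col=4): c = -0.0200 + -0.5900i → escape time 6
(row=2, col=5): c = 0.1500 + -0.5900i → escape time 6

Answer: 466666
666666
666666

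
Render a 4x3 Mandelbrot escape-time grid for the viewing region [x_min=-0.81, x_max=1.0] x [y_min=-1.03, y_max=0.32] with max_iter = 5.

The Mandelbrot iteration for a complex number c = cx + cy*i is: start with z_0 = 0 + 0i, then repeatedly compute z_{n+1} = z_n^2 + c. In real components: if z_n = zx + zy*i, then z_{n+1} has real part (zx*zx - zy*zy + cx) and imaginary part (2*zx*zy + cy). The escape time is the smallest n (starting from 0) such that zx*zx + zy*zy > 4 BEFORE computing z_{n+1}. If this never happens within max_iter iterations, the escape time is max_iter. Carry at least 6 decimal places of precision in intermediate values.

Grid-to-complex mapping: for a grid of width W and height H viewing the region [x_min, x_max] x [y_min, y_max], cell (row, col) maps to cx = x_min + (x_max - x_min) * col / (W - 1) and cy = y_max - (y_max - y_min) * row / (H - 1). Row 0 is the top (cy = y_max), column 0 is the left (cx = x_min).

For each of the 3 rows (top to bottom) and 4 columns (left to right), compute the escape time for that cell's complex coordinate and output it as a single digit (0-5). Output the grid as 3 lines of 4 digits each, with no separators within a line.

(row=0, col=0): c = -0.8100 + 0.3200i → escape time 5
(row=0, col=1): c = -0.2067 + 0.3200i → escape time 5
(row=0, col=2): c = 0.3967 + 0.3200i → escape time 5
(row=0, col=3): c = 1.0000 + 0.3200i → escape time 2
(row=1, col=0): c = -0.8100 + -0.3550i → escape time 5
(row=1, col=1): c = -0.2067 + -0.3550i → escape time 5
(row=1, col=2): c = 0.3967 + -0.3550i → escape time 5
(row=1, col=3): c = 1.0000 + -0.3550i → escape time 2
(row=2, col=0): c = -0.8100 + -1.0300i → escape time 3
(row=2, col=1): c = -0.2067 + -1.0300i → escape time 5
(row=2, col=2): c = 0.3967 + -1.0300i → escape time 3
(row=2, col=3): c = 1.0000 + -1.0300i → escape time 2

Answer: 5552
5552
3532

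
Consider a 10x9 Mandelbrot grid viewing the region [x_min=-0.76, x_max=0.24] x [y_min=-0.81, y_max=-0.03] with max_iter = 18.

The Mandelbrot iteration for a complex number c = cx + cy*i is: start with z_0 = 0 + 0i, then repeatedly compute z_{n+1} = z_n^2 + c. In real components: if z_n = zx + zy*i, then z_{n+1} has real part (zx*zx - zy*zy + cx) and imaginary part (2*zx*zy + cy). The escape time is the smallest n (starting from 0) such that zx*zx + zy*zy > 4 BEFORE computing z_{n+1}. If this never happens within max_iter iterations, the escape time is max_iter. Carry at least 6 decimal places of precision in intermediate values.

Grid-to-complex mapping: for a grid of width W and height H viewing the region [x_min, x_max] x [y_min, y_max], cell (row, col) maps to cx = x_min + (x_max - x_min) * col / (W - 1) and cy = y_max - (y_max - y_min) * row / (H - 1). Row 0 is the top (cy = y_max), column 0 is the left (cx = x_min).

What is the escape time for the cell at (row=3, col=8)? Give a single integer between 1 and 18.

z_0 = 0 + 0i, c = 0.1289 + -0.3225i
Iter 1: z = 0.1289 + -0.3225i, |z|^2 = 0.1206
Iter 2: z = 0.0415 + -0.4056i, |z|^2 = 0.1663
Iter 3: z = -0.0339 + -0.3562i, |z|^2 = 0.1280
Iter 4: z = 0.0032 + -0.2983i, |z|^2 = 0.0890
Iter 5: z = 0.0399 + -0.3244i, |z|^2 = 0.1068
Iter 6: z = 0.0252 + -0.3484i, |z|^2 = 0.1220
Iter 7: z = 0.0082 + -0.3401i, |z|^2 = 0.1157
Iter 8: z = 0.0133 + -0.3280i, |z|^2 = 0.1078
Iter 9: z = 0.0215 + -0.3312i, |z|^2 = 0.1102
Iter 10: z = 0.0196 + -0.3367i, |z|^2 = 0.1138
Iter 11: z = 0.0159 + -0.3357i, |z|^2 = 0.1130
Iter 12: z = 0.0164 + -0.3332i, |z|^2 = 0.1113
Iter 13: z = 0.0182 + -0.3334i, |z|^2 = 0.1115
Iter 14: z = 0.0180 + -0.3346i, |z|^2 = 0.1123
Iter 15: z = 0.0173 + -0.3346i, |z|^2 = 0.1122
Iter 16: z = 0.0173 + -0.3340i, |z|^2 = 0.1119
Iter 17: z = 0.0176 + -0.3340i, |z|^2 = 0.1119

Answer: 18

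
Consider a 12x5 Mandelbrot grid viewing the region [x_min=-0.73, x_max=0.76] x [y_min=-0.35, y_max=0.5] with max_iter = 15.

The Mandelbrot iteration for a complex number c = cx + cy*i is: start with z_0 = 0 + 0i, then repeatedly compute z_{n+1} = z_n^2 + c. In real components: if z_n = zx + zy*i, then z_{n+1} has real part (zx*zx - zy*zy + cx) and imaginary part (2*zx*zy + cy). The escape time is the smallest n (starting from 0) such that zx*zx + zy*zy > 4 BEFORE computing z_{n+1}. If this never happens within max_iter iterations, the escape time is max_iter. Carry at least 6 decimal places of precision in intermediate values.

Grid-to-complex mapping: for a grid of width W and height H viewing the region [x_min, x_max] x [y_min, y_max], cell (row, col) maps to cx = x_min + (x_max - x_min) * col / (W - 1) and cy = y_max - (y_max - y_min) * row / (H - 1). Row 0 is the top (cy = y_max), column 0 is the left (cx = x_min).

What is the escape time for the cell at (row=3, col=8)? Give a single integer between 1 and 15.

z_0 = 0 + 0i, c = 0.3536 + -0.1375i
Iter 1: z = 0.3536 + -0.1375i, |z|^2 = 0.1440
Iter 2: z = 0.4598 + -0.2347i, |z|^2 = 0.2665
Iter 3: z = 0.5099 + -0.3534i, |z|^2 = 0.3849
Iter 4: z = 0.4888 + -0.4979i, |z|^2 = 0.4868
Iter 5: z = 0.3447 + -0.6242i, |z|^2 = 0.5085
Iter 6: z = 0.0828 + -0.5678i, |z|^2 = 0.3293
Iter 7: z = 0.0381 + -0.2315i, |z|^2 = 0.0550
Iter 8: z = 0.3015 + -0.1551i, |z|^2 = 0.1150
Iter 9: z = 0.4205 + -0.2310i, |z|^2 = 0.2302
Iter 10: z = 0.4771 + -0.3318i, |z|^2 = 0.3377
Iter 11: z = 0.4711 + -0.4541i, |z|^2 = 0.4281
Iter 12: z = 0.3694 + -0.5654i, |z|^2 = 0.4561
Iter 13: z = 0.1705 + -0.5552i, |z|^2 = 0.3373
Iter 14: z = 0.0745 + -0.3268i, |z|^2 = 0.1123

Answer: 15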